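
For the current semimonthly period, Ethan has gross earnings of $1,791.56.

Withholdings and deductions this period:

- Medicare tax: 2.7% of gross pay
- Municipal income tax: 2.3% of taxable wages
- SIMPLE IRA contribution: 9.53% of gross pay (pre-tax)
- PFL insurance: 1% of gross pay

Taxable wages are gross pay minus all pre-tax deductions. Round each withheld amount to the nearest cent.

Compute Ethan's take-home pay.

$1,517.25

SIMPLE IRA contribution: $1,791.56 × 0.0953 = $170.74
Taxable wages = $1,791.56 − $170.74 = $1,620.82
Municipal income tax: $1,620.82 × 0.023 = $37.28
Medicare tax: $1,791.56 × 0.027 = $48.37
PFL insurance: $1,791.56 × 0.01 = $17.92
Total deductions = $170.74 + $37.28 + $48.37 + $17.92 = $274.31
Net pay = $1,791.56 − $274.31 = $1,517.25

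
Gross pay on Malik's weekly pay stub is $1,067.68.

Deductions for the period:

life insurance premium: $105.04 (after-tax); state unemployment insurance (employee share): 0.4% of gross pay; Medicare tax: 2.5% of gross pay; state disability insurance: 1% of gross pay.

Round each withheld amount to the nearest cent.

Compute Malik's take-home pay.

State disability insurance: $1,067.68 × 0.01 = $10.68
State unemployment insurance (employee share): $1,067.68 × 0.004 = $4.27
Medicare tax: $1,067.68 × 0.025 = $26.69
Life insurance premium: $105.04
Total deductions = $10.68 + $4.27 + $26.69 + $105.04 = $146.68
Net pay = $1,067.68 − $146.68 = $921.00

$921.00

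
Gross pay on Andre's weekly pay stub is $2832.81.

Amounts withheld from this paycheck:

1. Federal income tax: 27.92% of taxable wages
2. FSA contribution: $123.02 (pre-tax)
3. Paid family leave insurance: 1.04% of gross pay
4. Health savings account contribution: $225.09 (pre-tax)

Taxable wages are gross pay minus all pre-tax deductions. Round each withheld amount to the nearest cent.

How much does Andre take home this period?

Health savings account contribution: $225.09
FSA contribution: $123.02
Pre-tax total = $225.09 + $123.02 = $348.11
Taxable wages = $2832.81 − $348.11 = $2484.70
Federal income tax: $2484.70 × 0.2792 = $693.73
Paid family leave insurance: $2832.81 × 0.0104 = $29.46
Total deductions = $225.09 + $123.02 + $693.73 + $29.46 = $1071.30
Net pay = $2832.81 − $1071.30 = $1761.51

$1761.51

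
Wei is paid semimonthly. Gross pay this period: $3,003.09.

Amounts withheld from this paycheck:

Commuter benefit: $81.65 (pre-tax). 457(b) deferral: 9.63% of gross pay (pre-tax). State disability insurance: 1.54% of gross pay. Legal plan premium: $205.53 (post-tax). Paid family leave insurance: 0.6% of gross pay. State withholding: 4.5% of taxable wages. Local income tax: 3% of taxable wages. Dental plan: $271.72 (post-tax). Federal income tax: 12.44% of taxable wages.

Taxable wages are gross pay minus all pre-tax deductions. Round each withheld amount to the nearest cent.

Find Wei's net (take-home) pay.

Commuter benefit: $81.65
457(b) deferral: $3,003.09 × 0.0963 = $289.20
Pre-tax total = $81.65 + $289.20 = $370.85
Taxable wages = $3,003.09 − $370.85 = $2,632.24
Federal income tax: $2,632.24 × 0.1244 = $327.45
Local income tax: $2,632.24 × 0.03 = $78.97
State withholding: $2,632.24 × 0.045 = $118.45
Paid family leave insurance: $3,003.09 × 0.006 = $18.02
State disability insurance: $3,003.09 × 0.0154 = $46.25
Legal plan premium: $205.53
Dental plan: $271.72
Total deductions = $81.65 + $289.20 + $327.45 + $78.97 + $118.45 + $18.02 + $46.25 + $205.53 + $271.72 = $1,437.24
Net pay = $3,003.09 − $1,437.24 = $1,565.85

$1,565.85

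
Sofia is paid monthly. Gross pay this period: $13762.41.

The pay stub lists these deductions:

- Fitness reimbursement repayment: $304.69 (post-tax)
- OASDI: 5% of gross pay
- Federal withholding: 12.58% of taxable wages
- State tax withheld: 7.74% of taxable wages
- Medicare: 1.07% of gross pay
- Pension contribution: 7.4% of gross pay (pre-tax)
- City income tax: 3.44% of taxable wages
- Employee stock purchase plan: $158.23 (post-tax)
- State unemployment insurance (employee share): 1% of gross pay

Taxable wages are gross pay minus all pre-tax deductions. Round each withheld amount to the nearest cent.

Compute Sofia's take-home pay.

$8280.11

Pension contribution: $13762.41 × 0.074 = $1018.42
Taxable wages = $13762.41 − $1018.42 = $12743.99
State tax withheld: $12743.99 × 0.0774 = $986.38
Federal withholding: $12743.99 × 0.1258 = $1603.19
City income tax: $12743.99 × 0.0344 = $438.39
OASDI: $13762.41 × 0.05 = $688.12
State unemployment insurance (employee share): $13762.41 × 0.01 = $137.62
Medicare: $13762.41 × 0.0107 = $147.26
Fitness reimbursement repayment: $304.69
Employee stock purchase plan: $158.23
Total deductions = $1018.42 + $986.38 + $1603.19 + $438.39 + $688.12 + $137.62 + $147.26 + $304.69 + $158.23 = $5482.30
Net pay = $13762.41 − $5482.30 = $8280.11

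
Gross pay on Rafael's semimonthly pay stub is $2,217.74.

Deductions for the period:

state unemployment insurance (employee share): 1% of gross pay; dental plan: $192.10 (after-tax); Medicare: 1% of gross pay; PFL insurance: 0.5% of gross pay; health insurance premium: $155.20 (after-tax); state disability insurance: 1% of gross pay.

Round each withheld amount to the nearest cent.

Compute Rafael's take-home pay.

State unemployment insurance (employee share): $2,217.74 × 0.01 = $22.18
PFL insurance: $2,217.74 × 0.005 = $11.09
State disability insurance: $2,217.74 × 0.01 = $22.18
Medicare: $2,217.74 × 0.01 = $22.18
Dental plan: $192.10
Health insurance premium: $155.20
Total deductions = $22.18 + $11.09 + $22.18 + $22.18 + $192.10 + $155.20 = $424.93
Net pay = $2,217.74 − $424.93 = $1,792.81

$1,792.81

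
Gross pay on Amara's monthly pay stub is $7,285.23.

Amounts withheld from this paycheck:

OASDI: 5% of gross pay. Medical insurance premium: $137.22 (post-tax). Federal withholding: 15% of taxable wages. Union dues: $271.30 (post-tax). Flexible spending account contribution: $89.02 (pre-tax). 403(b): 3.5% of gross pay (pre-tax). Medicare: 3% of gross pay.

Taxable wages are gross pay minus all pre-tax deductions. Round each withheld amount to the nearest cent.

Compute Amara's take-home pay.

$4,908.71

403(b): $7,285.23 × 0.035 = $254.98
Flexible spending account contribution: $89.02
Pre-tax total = $254.98 + $89.02 = $344.00
Taxable wages = $7,285.23 − $344.00 = $6,941.23
Federal withholding: $6,941.23 × 0.15 = $1,041.18
OASDI: $7,285.23 × 0.05 = $364.26
Medicare: $7,285.23 × 0.03 = $218.56
Medical insurance premium: $137.22
Union dues: $271.30
Total deductions = $254.98 + $89.02 + $1,041.18 + $364.26 + $218.56 + $137.22 + $271.30 = $2,376.52
Net pay = $7,285.23 − $2,376.52 = $4,908.71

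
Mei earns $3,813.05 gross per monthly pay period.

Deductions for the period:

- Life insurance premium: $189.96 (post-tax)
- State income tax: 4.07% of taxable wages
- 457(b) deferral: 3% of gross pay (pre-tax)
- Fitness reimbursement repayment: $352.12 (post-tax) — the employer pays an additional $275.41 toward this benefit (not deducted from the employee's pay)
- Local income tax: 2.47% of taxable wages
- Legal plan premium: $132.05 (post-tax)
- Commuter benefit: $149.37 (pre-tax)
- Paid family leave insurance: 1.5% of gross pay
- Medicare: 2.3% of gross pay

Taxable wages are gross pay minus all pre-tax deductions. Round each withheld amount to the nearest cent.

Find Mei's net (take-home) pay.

Commuter benefit: $149.37
457(b) deferral: $3,813.05 × 0.03 = $114.39
Pre-tax total = $149.37 + $114.39 = $263.76
Taxable wages = $3,813.05 − $263.76 = $3,549.29
State income tax: $3,549.29 × 0.0407 = $144.46
Local income tax: $3,549.29 × 0.0247 = $87.67
Paid family leave insurance: $3,813.05 × 0.015 = $57.20
Medicare: $3,813.05 × 0.023 = $87.70
Life insurance premium: $189.96
Fitness reimbursement repayment: $352.12
Legal plan premium: $132.05
(Employer's $275.41 toward fitness reimbursement repayment is not withheld from the employee.)
Total deductions = $149.37 + $114.39 + $144.46 + $87.67 + $57.20 + $87.70 + $189.96 + $352.12 + $132.05 = $1,314.92
Net pay = $3,813.05 − $1,314.92 = $2,498.13

$2,498.13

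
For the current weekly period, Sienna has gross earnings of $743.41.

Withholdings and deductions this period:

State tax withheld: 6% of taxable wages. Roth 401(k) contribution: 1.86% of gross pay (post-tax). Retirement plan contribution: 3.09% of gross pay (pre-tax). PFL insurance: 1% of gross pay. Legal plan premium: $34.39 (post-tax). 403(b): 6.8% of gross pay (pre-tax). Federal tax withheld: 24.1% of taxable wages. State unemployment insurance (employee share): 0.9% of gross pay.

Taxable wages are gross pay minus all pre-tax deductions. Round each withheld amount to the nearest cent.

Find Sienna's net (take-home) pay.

Retirement plan contribution: $743.41 × 0.0309 = $22.97
403(b): $743.41 × 0.068 = $50.55
Pre-tax total = $22.97 + $50.55 = $73.52
Taxable wages = $743.41 − $73.52 = $669.89
State tax withheld: $669.89 × 0.06 = $40.19
Federal tax withheld: $669.89 × 0.241 = $161.44
State unemployment insurance (employee share): $743.41 × 0.009 = $6.69
PFL insurance: $743.41 × 0.01 = $7.43
Legal plan premium: $34.39
Roth 401(k) contribution: $743.41 × 0.0186 = $13.83
Total deductions = $22.97 + $50.55 + $40.19 + $161.44 + $6.69 + $7.43 + $34.39 + $13.83 = $337.49
Net pay = $743.41 − $337.49 = $405.92

$405.92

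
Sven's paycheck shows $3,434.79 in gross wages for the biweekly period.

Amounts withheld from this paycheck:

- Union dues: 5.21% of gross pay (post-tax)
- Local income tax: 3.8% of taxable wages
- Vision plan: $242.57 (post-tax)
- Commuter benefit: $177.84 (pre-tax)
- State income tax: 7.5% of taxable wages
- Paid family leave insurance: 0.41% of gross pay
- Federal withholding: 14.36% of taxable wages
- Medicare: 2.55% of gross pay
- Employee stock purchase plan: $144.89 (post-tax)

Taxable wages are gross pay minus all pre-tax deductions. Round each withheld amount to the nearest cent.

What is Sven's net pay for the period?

Commuter benefit: $177.84
Taxable wages = $3,434.79 − $177.84 = $3,256.95
State income tax: $3,256.95 × 0.075 = $244.27
Local income tax: $3,256.95 × 0.038 = $123.76
Federal withholding: $3,256.95 × 0.1436 = $467.70
Paid family leave insurance: $3,434.79 × 0.0041 = $14.08
Medicare: $3,434.79 × 0.0255 = $87.59
Employee stock purchase plan: $144.89
Vision plan: $242.57
Union dues: $3,434.79 × 0.0521 = $178.95
Total deductions = $177.84 + $244.27 + $123.76 + $467.70 + $14.08 + $87.59 + $144.89 + $242.57 + $178.95 = $1,681.65
Net pay = $3,434.79 − $1,681.65 = $1,753.14

$1,753.14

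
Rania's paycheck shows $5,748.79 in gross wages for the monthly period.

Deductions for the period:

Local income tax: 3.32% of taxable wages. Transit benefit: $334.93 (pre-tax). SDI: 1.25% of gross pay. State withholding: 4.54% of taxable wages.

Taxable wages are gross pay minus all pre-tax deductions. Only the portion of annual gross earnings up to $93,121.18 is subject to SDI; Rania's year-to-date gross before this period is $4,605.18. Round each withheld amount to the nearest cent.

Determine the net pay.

$4,916.47

Transit benefit: $334.93
Taxable wages = $5,748.79 − $334.93 = $5,413.86
Local income tax: $5,413.86 × 0.0332 = $179.74
State withholding: $5,413.86 × 0.0454 = $245.79
SDI: cap not yet reached, full $5,748.79 is subject → $5,748.79 × 0.0125 = $71.86
Total deductions = $334.93 + $179.74 + $245.79 + $71.86 = $832.32
Net pay = $5,748.79 − $832.32 = $4,916.47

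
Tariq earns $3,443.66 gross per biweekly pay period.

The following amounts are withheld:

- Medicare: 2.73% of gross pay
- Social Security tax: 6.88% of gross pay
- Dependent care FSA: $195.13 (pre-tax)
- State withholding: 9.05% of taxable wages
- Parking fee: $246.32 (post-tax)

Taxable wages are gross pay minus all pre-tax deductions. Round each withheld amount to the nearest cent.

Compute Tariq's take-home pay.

Dependent care FSA: $195.13
Taxable wages = $3,443.66 − $195.13 = $3,248.53
State withholding: $3,248.53 × 0.0905 = $293.99
Social Security tax: $3,443.66 × 0.0688 = $236.92
Medicare: $3,443.66 × 0.0273 = $94.01
Parking fee: $246.32
Total deductions = $195.13 + $293.99 + $236.92 + $94.01 + $246.32 = $1,066.37
Net pay = $3,443.66 − $1,066.37 = $2,377.29

$2,377.29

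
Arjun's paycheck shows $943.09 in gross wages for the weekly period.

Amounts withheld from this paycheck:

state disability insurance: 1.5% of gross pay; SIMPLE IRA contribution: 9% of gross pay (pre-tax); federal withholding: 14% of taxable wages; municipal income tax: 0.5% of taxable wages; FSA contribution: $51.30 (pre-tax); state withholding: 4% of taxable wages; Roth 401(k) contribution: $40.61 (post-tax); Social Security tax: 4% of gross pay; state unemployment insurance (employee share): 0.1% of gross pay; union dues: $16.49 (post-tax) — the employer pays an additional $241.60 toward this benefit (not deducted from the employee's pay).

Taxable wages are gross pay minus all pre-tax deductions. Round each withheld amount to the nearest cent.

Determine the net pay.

$547.72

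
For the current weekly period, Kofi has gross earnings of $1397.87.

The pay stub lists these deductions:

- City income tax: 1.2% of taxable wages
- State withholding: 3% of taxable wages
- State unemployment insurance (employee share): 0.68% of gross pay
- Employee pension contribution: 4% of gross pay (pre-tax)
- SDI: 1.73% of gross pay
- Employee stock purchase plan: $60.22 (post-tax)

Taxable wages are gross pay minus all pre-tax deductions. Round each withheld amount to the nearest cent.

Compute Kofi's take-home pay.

Employee pension contribution: $1397.87 × 0.04 = $55.91
Taxable wages = $1397.87 − $55.91 = $1341.96
State withholding: $1341.96 × 0.03 = $40.26
City income tax: $1341.96 × 0.012 = $16.10
State unemployment insurance (employee share): $1397.87 × 0.0068 = $9.51
SDI: $1397.87 × 0.0173 = $24.18
Employee stock purchase plan: $60.22
Total deductions = $55.91 + $40.26 + $16.10 + $9.51 + $24.18 + $60.22 = $206.18
Net pay = $1397.87 − $206.18 = $1191.69

$1191.69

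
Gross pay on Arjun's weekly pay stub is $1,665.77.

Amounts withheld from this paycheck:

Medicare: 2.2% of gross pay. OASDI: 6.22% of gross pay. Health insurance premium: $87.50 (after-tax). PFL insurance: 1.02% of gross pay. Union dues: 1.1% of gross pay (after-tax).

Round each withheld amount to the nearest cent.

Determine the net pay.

$1,402.70

PFL insurance: $1,665.77 × 0.0102 = $16.99
OASDI: $1,665.77 × 0.0622 = $103.61
Medicare: $1,665.77 × 0.022 = $36.65
Health insurance premium: $87.50
Union dues: $1,665.77 × 0.011 = $18.32
Total deductions = $16.99 + $103.61 + $36.65 + $87.50 + $18.32 = $263.07
Net pay = $1,665.77 − $263.07 = $1,402.70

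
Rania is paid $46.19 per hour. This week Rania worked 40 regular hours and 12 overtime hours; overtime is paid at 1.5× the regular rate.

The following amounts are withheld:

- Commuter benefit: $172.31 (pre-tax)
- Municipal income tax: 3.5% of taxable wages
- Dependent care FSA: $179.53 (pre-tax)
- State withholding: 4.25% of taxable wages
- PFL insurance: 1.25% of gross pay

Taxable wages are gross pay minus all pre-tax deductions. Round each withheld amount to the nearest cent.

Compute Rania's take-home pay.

Regular pay: 40 × $46.19 = $1,847.60
Overtime pay: 12 × $46.19 × 1.5 = $831.42
Gross pay = $1,847.60 + $831.42 = $2,679.02
Dependent care FSA: $179.53
Commuter benefit: $172.31
Pre-tax total = $179.53 + $172.31 = $351.84
Taxable wages = $2,679.02 − $351.84 = $2,327.18
State withholding: $2,327.18 × 0.0425 = $98.91
Municipal income tax: $2,327.18 × 0.035 = $81.45
PFL insurance: $2,679.02 × 0.0125 = $33.49
Total deductions = $179.53 + $172.31 + $98.91 + $81.45 + $33.49 = $565.69
Net pay = $2,679.02 − $565.69 = $2,113.33

$2,113.33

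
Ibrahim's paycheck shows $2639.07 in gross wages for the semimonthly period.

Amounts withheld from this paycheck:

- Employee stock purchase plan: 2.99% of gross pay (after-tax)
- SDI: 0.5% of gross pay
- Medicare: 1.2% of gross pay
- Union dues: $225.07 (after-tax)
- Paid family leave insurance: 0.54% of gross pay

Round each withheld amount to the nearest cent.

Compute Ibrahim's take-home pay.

SDI: $2639.07 × 0.005 = $13.20
Medicare: $2639.07 × 0.012 = $31.67
Paid family leave insurance: $2639.07 × 0.0054 = $14.25
Employee stock purchase plan: $2639.07 × 0.0299 = $78.91
Union dues: $225.07
Total deductions = $13.20 + $31.67 + $14.25 + $78.91 + $225.07 = $363.10
Net pay = $2639.07 − $363.10 = $2275.97

$2275.97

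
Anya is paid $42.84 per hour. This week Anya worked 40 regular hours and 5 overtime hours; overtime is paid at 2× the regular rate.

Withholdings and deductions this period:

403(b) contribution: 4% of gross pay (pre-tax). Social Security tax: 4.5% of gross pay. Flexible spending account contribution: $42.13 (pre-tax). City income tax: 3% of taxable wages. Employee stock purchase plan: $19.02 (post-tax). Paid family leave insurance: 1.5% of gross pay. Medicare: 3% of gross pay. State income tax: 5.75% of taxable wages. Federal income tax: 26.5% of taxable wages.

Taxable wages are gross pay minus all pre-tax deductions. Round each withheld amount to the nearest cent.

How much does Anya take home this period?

Regular pay: 40 × $42.84 = $1,713.60
Overtime pay: 5 × $42.84 × 2 = $428.40
Gross pay = $1,713.60 + $428.40 = $2,142.00
Flexible spending account contribution: $42.13
403(b) contribution: $2,142.00 × 0.04 = $85.68
Pre-tax total = $42.13 + $85.68 = $127.81
Taxable wages = $2,142.00 − $127.81 = $2,014.19
State income tax: $2,014.19 × 0.0575 = $115.82
Federal income tax: $2,014.19 × 0.265 = $533.76
City income tax: $2,014.19 × 0.03 = $60.43
Social Security tax: $2,142.00 × 0.045 = $96.39
Paid family leave insurance: $2,142.00 × 0.015 = $32.13
Medicare: $2,142.00 × 0.03 = $64.26
Employee stock purchase plan: $19.02
Total deductions = $42.13 + $85.68 + $115.82 + $533.76 + $60.43 + $96.39 + $32.13 + $64.26 + $19.02 = $1,049.62
Net pay = $2,142.00 − $1,049.62 = $1,092.38

$1,092.38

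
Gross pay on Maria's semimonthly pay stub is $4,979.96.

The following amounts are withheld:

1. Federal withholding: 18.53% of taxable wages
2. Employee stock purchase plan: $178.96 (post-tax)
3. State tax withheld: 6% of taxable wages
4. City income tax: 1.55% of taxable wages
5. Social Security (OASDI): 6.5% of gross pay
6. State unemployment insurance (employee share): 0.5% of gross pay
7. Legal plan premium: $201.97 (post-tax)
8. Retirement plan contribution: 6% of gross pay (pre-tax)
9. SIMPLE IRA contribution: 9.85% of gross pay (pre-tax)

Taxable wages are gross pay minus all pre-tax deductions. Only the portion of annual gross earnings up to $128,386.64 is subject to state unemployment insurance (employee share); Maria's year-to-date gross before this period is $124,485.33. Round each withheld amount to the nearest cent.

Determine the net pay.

$2,373.58

Retirement plan contribution: $4,979.96 × 0.06 = $298.80
SIMPLE IRA contribution: $4,979.96 × 0.0985 = $490.53
Pre-tax total = $298.80 + $490.53 = $789.33
Taxable wages = $4,979.96 − $789.33 = $4,190.63
State tax withheld: $4,190.63 × 0.06 = $251.44
Federal withholding: $4,190.63 × 0.1853 = $776.52
City income tax: $4,190.63 × 0.0155 = $64.95
State unemployment insurance (employee share): only $128,386.64 − $124,485.33 = $3,901.31 of this check is subject → $3,901.31 × 0.005 = $19.51
Social Security (OASDI): $4,979.96 × 0.065 = $323.70
Employee stock purchase plan: $178.96
Legal plan premium: $201.97
Total deductions = $298.80 + $490.53 + $251.44 + $776.52 + $64.95 + $19.51 + $323.70 + $178.96 + $201.97 = $2,606.38
Net pay = $4,979.96 − $2,606.38 = $2,373.58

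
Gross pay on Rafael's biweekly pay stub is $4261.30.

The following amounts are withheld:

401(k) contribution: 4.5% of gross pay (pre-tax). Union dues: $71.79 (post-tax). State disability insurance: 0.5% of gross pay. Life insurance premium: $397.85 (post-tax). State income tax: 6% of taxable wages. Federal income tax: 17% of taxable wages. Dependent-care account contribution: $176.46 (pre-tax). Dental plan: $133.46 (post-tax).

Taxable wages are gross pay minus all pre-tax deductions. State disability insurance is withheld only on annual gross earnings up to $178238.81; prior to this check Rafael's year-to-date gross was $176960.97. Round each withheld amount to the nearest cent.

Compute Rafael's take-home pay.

$2388.19

401(k) contribution: $4261.30 × 0.045 = $191.76
Dependent-care account contribution: $176.46
Pre-tax total = $191.76 + $176.46 = $368.22
Taxable wages = $4261.30 − $368.22 = $3893.08
State income tax: $3893.08 × 0.06 = $233.58
Federal income tax: $3893.08 × 0.17 = $661.82
State disability insurance: only $178238.81 − $176960.97 = $1277.84 of this check is subject → $1277.84 × 0.005 = $6.39
Life insurance premium: $397.85
Union dues: $71.79
Dental plan: $133.46
Total deductions = $191.76 + $176.46 + $233.58 + $661.82 + $6.39 + $397.85 + $71.79 + $133.46 = $1873.11
Net pay = $4261.30 − $1873.11 = $2388.19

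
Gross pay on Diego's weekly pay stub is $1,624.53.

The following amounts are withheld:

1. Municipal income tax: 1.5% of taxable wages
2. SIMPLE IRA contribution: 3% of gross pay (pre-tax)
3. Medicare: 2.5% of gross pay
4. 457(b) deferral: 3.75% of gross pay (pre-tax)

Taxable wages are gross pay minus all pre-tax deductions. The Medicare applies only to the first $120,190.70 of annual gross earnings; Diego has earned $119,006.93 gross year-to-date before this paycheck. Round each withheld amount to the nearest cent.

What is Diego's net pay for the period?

$1,462.56

457(b) deferral: $1,624.53 × 0.0375 = $60.92
SIMPLE IRA contribution: $1,624.53 × 0.03 = $48.74
Pre-tax total = $60.92 + $48.74 = $109.66
Taxable wages = $1,624.53 − $109.66 = $1,514.87
Municipal income tax: $1,514.87 × 0.015 = $22.72
Medicare: only $120,190.70 − $119,006.93 = $1,183.77 of this check is subject → $1,183.77 × 0.025 = $29.59
Total deductions = $60.92 + $48.74 + $22.72 + $29.59 = $161.97
Net pay = $1,624.53 − $161.97 = $1,462.56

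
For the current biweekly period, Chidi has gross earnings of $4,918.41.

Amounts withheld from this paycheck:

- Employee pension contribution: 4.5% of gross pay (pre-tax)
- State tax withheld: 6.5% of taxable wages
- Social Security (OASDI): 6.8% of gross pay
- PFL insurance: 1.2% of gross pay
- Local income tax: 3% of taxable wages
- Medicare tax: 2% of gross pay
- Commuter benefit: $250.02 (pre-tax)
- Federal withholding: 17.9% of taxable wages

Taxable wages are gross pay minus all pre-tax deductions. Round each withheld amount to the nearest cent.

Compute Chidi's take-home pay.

$2,736.73

Commuter benefit: $250.02
Employee pension contribution: $4,918.41 × 0.045 = $221.33
Pre-tax total = $250.02 + $221.33 = $471.35
Taxable wages = $4,918.41 − $471.35 = $4,447.06
Federal withholding: $4,447.06 × 0.179 = $796.02
Local income tax: $4,447.06 × 0.03 = $133.41
State tax withheld: $4,447.06 × 0.065 = $289.06
Medicare tax: $4,918.41 × 0.02 = $98.37
Social Security (OASDI): $4,918.41 × 0.068 = $334.45
PFL insurance: $4,918.41 × 0.012 = $59.02
Total deductions = $250.02 + $221.33 + $796.02 + $133.41 + $289.06 + $98.37 + $334.45 + $59.02 = $2,181.68
Net pay = $4,918.41 − $2,181.68 = $2,736.73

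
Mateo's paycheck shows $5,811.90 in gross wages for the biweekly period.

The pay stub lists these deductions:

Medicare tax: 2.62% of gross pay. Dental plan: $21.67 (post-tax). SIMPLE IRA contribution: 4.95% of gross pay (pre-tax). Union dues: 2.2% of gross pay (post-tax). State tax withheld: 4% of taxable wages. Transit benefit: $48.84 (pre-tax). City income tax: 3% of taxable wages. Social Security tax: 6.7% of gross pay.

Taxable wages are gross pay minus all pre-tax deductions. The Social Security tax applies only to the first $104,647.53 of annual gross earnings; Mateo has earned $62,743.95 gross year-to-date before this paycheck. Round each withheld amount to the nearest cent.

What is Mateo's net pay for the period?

SIMPLE IRA contribution: $5,811.90 × 0.0495 = $287.69
Transit benefit: $48.84
Pre-tax total = $287.69 + $48.84 = $336.53
Taxable wages = $5,811.90 − $336.53 = $5,475.37
State tax withheld: $5,475.37 × 0.04 = $219.01
City income tax: $5,475.37 × 0.03 = $164.26
Social Security tax: cap not yet reached, full $5,811.90 is subject → $5,811.90 × 0.067 = $389.40
Medicare tax: $5,811.90 × 0.0262 = $152.27
Union dues: $5,811.90 × 0.022 = $127.86
Dental plan: $21.67
Total deductions = $287.69 + $48.84 + $219.01 + $164.26 + $389.40 + $152.27 + $127.86 + $21.67 = $1,411.00
Net pay = $5,811.90 − $1,411.00 = $4,400.90

$4,400.90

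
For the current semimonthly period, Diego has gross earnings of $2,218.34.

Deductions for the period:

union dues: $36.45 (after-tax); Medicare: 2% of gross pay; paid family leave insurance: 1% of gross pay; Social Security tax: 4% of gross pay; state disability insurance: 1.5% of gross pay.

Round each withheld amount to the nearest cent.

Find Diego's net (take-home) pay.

Medicare: $2,218.34 × 0.02 = $44.37
State disability insurance: $2,218.34 × 0.015 = $33.28
Social Security tax: $2,218.34 × 0.04 = $88.73
Paid family leave insurance: $2,218.34 × 0.01 = $22.18
Union dues: $36.45
Total deductions = $44.37 + $33.28 + $88.73 + $22.18 + $36.45 = $225.01
Net pay = $2,218.34 − $225.01 = $1,993.33

$1,993.33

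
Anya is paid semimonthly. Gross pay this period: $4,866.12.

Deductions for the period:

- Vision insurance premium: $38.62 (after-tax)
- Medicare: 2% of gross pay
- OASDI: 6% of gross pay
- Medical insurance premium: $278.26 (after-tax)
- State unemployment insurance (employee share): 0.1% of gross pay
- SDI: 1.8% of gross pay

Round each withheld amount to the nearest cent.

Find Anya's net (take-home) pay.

Medicare: $4,866.12 × 0.02 = $97.32
State unemployment insurance (employee share): $4,866.12 × 0.001 = $4.87
SDI: $4,866.12 × 0.018 = $87.59
OASDI: $4,866.12 × 0.06 = $291.97
Medical insurance premium: $278.26
Vision insurance premium: $38.62
Total deductions = $97.32 + $4.87 + $87.59 + $291.97 + $278.26 + $38.62 = $798.63
Net pay = $4,866.12 − $798.63 = $4,067.49

$4,067.49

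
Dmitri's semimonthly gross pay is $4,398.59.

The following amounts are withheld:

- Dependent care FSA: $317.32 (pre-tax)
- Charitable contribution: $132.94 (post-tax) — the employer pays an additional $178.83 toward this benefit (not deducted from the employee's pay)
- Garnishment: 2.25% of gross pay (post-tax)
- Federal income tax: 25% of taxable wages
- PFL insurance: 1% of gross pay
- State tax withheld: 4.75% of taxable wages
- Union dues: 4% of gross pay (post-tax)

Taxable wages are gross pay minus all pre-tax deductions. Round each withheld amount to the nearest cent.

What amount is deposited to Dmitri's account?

$2,415.25

Dependent care FSA: $317.32
Taxable wages = $4,398.59 − $317.32 = $4,081.27
Federal income tax: $4,081.27 × 0.25 = $1,020.32
State tax withheld: $4,081.27 × 0.0475 = $193.86
PFL insurance: $4,398.59 × 0.01 = $43.99
Garnishment: $4,398.59 × 0.0225 = $98.97
Charitable contribution: $132.94
Union dues: $4,398.59 × 0.04 = $175.94
(Employer's $178.83 toward charitable contribution is not withheld from the employee.)
Total deductions = $317.32 + $1,020.32 + $193.86 + $43.99 + $98.97 + $132.94 + $175.94 = $1,983.34
Net pay = $4,398.59 − $1,983.34 = $2,415.25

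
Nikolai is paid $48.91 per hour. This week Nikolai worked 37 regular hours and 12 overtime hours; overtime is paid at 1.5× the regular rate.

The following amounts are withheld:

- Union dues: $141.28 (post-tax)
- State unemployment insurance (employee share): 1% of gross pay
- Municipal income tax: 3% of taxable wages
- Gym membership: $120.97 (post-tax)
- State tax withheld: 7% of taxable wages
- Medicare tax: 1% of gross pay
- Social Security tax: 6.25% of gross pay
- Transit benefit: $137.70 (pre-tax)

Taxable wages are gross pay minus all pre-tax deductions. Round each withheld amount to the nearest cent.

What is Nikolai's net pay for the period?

$1,812.94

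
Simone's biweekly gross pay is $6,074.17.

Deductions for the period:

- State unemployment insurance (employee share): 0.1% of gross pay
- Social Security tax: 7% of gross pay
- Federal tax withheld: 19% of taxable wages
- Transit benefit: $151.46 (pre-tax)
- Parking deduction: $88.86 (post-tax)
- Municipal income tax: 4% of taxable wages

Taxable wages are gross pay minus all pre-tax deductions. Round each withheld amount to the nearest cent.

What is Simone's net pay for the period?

$4,040.37

Transit benefit: $151.46
Taxable wages = $6,074.17 − $151.46 = $5,922.71
Municipal income tax: $5,922.71 × 0.04 = $236.91
Federal tax withheld: $5,922.71 × 0.19 = $1,125.31
State unemployment insurance (employee share): $6,074.17 × 0.001 = $6.07
Social Security tax: $6,074.17 × 0.07 = $425.19
Parking deduction: $88.86
Total deductions = $151.46 + $236.91 + $1,125.31 + $6.07 + $425.19 + $88.86 = $2,033.80
Net pay = $6,074.17 − $2,033.80 = $4,040.37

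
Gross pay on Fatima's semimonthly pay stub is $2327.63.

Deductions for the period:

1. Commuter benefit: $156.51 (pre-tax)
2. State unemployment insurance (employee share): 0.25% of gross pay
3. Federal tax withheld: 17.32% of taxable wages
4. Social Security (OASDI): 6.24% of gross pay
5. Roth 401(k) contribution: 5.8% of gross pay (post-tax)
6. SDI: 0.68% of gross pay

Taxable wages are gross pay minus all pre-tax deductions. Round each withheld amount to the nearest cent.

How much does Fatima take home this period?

$1493.19

Commuter benefit: $156.51
Taxable wages = $2327.63 − $156.51 = $2171.12
Federal tax withheld: $2171.12 × 0.1732 = $376.04
State unemployment insurance (employee share): $2327.63 × 0.0025 = $5.82
SDI: $2327.63 × 0.0068 = $15.83
Social Security (OASDI): $2327.63 × 0.0624 = $145.24
Roth 401(k) contribution: $2327.63 × 0.058 = $135.00
Total deductions = $156.51 + $376.04 + $5.82 + $15.83 + $145.24 + $135.00 = $834.44
Net pay = $2327.63 − $834.44 = $1493.19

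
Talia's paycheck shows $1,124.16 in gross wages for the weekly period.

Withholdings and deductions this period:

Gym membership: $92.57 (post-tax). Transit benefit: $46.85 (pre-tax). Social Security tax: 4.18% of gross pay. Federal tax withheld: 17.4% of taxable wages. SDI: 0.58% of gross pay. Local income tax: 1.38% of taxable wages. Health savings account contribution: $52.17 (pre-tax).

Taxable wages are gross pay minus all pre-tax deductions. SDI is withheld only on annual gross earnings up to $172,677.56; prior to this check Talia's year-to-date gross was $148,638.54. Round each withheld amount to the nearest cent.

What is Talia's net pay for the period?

Transit benefit: $46.85
Health savings account contribution: $52.17
Pre-tax total = $46.85 + $52.17 = $99.02
Taxable wages = $1,124.16 − $99.02 = $1,025.14
Federal tax withheld: $1,025.14 × 0.174 = $178.37
Local income tax: $1,025.14 × 0.0138 = $14.15
Social Security tax: $1,124.16 × 0.0418 = $46.99
SDI: cap not yet reached, full $1,124.16 is subject → $1,124.16 × 0.0058 = $6.52
Gym membership: $92.57
Total deductions = $46.85 + $52.17 + $178.37 + $14.15 + $46.99 + $6.52 + $92.57 = $437.62
Net pay = $1,124.16 − $437.62 = $686.54

$686.54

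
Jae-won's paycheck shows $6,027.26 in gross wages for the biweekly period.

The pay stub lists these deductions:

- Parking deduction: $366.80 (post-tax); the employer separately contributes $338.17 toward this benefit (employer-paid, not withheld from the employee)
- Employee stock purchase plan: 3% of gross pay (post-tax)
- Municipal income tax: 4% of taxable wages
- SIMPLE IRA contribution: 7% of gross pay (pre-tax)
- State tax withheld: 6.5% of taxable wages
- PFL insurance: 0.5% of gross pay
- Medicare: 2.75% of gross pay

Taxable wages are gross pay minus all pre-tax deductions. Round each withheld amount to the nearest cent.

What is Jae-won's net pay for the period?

$4,273.28

SIMPLE IRA contribution: $6,027.26 × 0.07 = $421.91
Taxable wages = $6,027.26 − $421.91 = $5,605.35
State tax withheld: $5,605.35 × 0.065 = $364.35
Municipal income tax: $5,605.35 × 0.04 = $224.21
PFL insurance: $6,027.26 × 0.005 = $30.14
Medicare: $6,027.26 × 0.0275 = $165.75
Employee stock purchase plan: $6,027.26 × 0.03 = $180.82
Parking deduction: $366.80
(Employer's $338.17 toward parking deduction is not withheld from the employee.)
Total deductions = $421.91 + $364.35 + $224.21 + $30.14 + $165.75 + $180.82 + $366.80 = $1,753.98
Net pay = $6,027.26 − $1,753.98 = $4,273.28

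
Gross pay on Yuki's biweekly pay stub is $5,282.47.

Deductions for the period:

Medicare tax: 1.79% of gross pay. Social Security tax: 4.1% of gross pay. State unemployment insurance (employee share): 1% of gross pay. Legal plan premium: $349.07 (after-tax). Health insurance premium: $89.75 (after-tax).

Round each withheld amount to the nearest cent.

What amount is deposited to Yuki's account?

Social Security tax: $5,282.47 × 0.041 = $216.58
Medicare tax: $5,282.47 × 0.0179 = $94.56
State unemployment insurance (employee share): $5,282.47 × 0.01 = $52.82
Legal plan premium: $349.07
Health insurance premium: $89.75
Total deductions = $216.58 + $94.56 + $52.82 + $349.07 + $89.75 = $802.78
Net pay = $5,282.47 − $802.78 = $4,479.69

$4,479.69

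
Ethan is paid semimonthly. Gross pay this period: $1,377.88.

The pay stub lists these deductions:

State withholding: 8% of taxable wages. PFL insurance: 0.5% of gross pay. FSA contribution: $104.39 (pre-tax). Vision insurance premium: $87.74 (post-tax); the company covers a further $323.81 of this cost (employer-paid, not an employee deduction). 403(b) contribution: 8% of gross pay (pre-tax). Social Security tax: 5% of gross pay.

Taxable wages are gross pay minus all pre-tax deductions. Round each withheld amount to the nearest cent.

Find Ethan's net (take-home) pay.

FSA contribution: $104.39
403(b) contribution: $1,377.88 × 0.08 = $110.23
Pre-tax total = $104.39 + $110.23 = $214.62
Taxable wages = $1,377.88 − $214.62 = $1,163.26
State withholding: $1,163.26 × 0.08 = $93.06
PFL insurance: $1,377.88 × 0.005 = $6.89
Social Security tax: $1,377.88 × 0.05 = $68.89
Vision insurance premium: $87.74
(Employer's $323.81 toward vision insurance premium is not withheld from the employee.)
Total deductions = $104.39 + $110.23 + $93.06 + $6.89 + $68.89 + $87.74 = $471.20
Net pay = $1,377.88 − $471.20 = $906.68

$906.68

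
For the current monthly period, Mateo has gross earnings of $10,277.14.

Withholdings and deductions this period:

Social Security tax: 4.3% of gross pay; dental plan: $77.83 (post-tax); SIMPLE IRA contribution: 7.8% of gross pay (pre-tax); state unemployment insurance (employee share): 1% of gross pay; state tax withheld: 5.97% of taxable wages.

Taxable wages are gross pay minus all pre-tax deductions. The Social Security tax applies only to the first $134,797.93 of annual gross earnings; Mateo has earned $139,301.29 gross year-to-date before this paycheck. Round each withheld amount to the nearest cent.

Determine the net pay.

SIMPLE IRA contribution: $10,277.14 × 0.078 = $801.62
Taxable wages = $10,277.14 − $801.62 = $9,475.52
State tax withheld: $9,475.52 × 0.0597 = $565.69
State unemployment insurance (employee share): $10,277.14 × 0.01 = $102.77
Social Security tax: annual cap $134,797.93 already reached (YTD $139,301.29), so $0.00
Dental plan: $77.83
Total deductions = $801.62 + $565.69 + $102.77 + $0.00 + $77.83 = $1,547.91
Net pay = $10,277.14 − $1,547.91 = $8,729.23

$8,729.23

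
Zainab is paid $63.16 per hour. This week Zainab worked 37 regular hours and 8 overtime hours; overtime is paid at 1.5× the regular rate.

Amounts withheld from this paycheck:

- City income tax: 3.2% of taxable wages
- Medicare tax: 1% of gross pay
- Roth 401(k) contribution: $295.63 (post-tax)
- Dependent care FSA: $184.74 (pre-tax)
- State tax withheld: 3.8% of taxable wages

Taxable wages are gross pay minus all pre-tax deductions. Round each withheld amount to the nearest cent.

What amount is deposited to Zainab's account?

Regular pay: 37 × $63.16 = $2,336.92
Overtime pay: 8 × $63.16 × 1.5 = $757.92
Gross pay = $2,336.92 + $757.92 = $3,094.84
Dependent care FSA: $184.74
Taxable wages = $3,094.84 − $184.74 = $2,910.10
State tax withheld: $2,910.10 × 0.038 = $110.58
City income tax: $2,910.10 × 0.032 = $93.12
Medicare tax: $3,094.84 × 0.01 = $30.95
Roth 401(k) contribution: $295.63
Total deductions = $184.74 + $110.58 + $93.12 + $30.95 + $295.63 = $715.02
Net pay = $3,094.84 − $715.02 = $2,379.82

$2,379.82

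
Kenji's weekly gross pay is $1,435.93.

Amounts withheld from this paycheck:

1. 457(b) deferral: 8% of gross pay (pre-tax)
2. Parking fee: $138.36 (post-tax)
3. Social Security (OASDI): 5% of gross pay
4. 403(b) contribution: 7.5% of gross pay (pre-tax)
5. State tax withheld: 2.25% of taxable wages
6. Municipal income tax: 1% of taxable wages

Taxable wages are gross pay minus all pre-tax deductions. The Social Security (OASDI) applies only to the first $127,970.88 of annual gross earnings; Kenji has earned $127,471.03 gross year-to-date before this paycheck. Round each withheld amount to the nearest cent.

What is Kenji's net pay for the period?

457(b) deferral: $1,435.93 × 0.08 = $114.87
403(b) contribution: $1,435.93 × 0.075 = $107.69
Pre-tax total = $114.87 + $107.69 = $222.56
Taxable wages = $1,435.93 − $222.56 = $1,213.37
Municipal income tax: $1,213.37 × 0.01 = $12.13
State tax withheld: $1,213.37 × 0.0225 = $27.30
Social Security (OASDI): only $127,970.88 − $127,471.03 = $499.85 of this check is subject → $499.85 × 0.05 = $24.99
Parking fee: $138.36
Total deductions = $114.87 + $107.69 + $12.13 + $27.30 + $24.99 + $138.36 = $425.34
Net pay = $1,435.93 − $425.34 = $1,010.59

$1,010.59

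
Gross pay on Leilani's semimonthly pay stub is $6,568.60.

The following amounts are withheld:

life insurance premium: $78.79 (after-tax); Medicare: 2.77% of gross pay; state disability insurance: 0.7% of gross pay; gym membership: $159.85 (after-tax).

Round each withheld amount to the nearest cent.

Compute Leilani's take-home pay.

$6,102.03

State disability insurance: $6,568.60 × 0.007 = $45.98
Medicare: $6,568.60 × 0.0277 = $181.95
Life insurance premium: $78.79
Gym membership: $159.85
Total deductions = $45.98 + $181.95 + $78.79 + $159.85 = $466.57
Net pay = $6,568.60 − $466.57 = $6,102.03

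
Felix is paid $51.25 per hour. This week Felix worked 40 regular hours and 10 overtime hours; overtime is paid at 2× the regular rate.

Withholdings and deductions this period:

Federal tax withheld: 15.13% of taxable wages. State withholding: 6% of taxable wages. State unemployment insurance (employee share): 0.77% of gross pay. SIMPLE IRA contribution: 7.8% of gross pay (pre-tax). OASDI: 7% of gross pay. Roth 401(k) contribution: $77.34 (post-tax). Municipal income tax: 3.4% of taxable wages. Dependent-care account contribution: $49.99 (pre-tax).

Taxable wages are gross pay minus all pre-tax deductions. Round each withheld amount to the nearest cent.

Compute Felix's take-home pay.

$1,785.69

Regular pay: 40 × $51.25 = $2,050.00
Overtime pay: 10 × $51.25 × 2 = $1,025.00
Gross pay = $2,050.00 + $1,025.00 = $3,075.00
SIMPLE IRA contribution: $3,075.00 × 0.078 = $239.85
Dependent-care account contribution: $49.99
Pre-tax total = $239.85 + $49.99 = $289.84
Taxable wages = $3,075.00 − $289.84 = $2,785.16
Federal tax withheld: $2,785.16 × 0.1513 = $421.39
State withholding: $2,785.16 × 0.06 = $167.11
Municipal income tax: $2,785.16 × 0.034 = $94.70
State unemployment insurance (employee share): $3,075.00 × 0.0077 = $23.68
OASDI: $3,075.00 × 0.07 = $215.25
Roth 401(k) contribution: $77.34
Total deductions = $239.85 + $49.99 + $421.39 + $167.11 + $94.70 + $23.68 + $215.25 + $77.34 = $1,289.31
Net pay = $3,075.00 − $1,289.31 = $1,785.69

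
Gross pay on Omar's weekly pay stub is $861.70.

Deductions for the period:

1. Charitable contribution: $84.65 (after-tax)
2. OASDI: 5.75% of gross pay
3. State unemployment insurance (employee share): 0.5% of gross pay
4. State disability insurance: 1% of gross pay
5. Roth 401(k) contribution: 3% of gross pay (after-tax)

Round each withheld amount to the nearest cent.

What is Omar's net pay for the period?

$688.72

State disability insurance: $861.70 × 0.01 = $8.62
OASDI: $861.70 × 0.0575 = $49.55
State unemployment insurance (employee share): $861.70 × 0.005 = $4.31
Charitable contribution: $84.65
Roth 401(k) contribution: $861.70 × 0.03 = $25.85
Total deductions = $8.62 + $49.55 + $4.31 + $84.65 + $25.85 = $172.98
Net pay = $861.70 − $172.98 = $688.72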